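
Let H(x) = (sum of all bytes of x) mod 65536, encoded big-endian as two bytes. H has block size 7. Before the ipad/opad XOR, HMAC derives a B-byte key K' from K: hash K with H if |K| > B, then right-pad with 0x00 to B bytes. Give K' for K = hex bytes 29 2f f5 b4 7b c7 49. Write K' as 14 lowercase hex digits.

Key hex bytes 29 2f f5 b4 7b c7 49 is exactly B = 7 bytes: K' = 29 2f f5 b4 7b c7 49.

292ff5b47bc749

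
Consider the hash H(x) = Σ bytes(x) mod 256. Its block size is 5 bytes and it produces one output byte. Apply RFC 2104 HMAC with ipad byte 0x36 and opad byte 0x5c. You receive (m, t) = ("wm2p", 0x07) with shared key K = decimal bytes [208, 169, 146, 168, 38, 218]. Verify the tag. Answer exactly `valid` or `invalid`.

invalid

Key decimal bytes [208, 169, 146, 168, 38, 218] = d0 a9 92 a8 26 da is 6 bytes > B = 5, so hash it first: H(key) = b3, then zero-pad to 5 bytes: K' = b3 00 00 00 00.
K' ⊕ ipad = 85 36 36 36 36; K' ⊕ opad = ef 5c 5c 5c 5c.
Inner hash: sum = 133+54+54+54+54+119+109+50+112 = 739; mod 256 = 227 → e3.
Outer hash (recomputed tag): sum = 239+92+92+92+92+227 = 834; mod 256 = 66 → 42.
Recomputed tag = 42; claimed = 07 → mismatch.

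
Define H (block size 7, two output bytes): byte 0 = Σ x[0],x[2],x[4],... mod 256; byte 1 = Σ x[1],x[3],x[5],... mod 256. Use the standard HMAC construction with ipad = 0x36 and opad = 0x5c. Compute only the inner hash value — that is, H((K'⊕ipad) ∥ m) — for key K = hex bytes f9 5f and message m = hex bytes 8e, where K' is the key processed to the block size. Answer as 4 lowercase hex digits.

7163

Key hex bytes f9 5f is 2 bytes ≤ B = 7; zero-pad to 7 bytes: K' = f9 5f 00 00 00 00 00.
K' ⊕ ipad = cf 69 36 36 36 36 36.
Inner input = cf 69 36 36 36 36 36 ∥ 8e.
Inner hash: even-index sum = 369 mod 256 = 113; odd-index sum = 355 mod 256 = 99 → 71 63.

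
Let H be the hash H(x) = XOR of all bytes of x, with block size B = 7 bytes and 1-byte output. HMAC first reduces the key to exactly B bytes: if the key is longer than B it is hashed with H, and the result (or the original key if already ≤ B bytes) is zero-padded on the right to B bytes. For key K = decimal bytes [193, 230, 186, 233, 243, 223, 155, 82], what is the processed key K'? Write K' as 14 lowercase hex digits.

91000000000000

|K| = 8 > B = 7, so first hash the key.
H(K): XOR c1⊕e6⊕ba⊕e9⊕f3⊕df⊕9b⊕52 = 91.
Zero-pad H(K) = 91 to 7 bytes: K' = 91 00 00 00 00 00 00.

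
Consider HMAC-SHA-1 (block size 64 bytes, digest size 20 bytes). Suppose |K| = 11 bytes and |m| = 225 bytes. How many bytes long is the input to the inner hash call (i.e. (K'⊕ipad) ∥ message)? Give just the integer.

289

Key is 11 ≤ 64 bytes, zero-padded: |K'| = 64.
Inner input = (K'⊕ipad) ∥ m → 64 + 225 = 289 bytes.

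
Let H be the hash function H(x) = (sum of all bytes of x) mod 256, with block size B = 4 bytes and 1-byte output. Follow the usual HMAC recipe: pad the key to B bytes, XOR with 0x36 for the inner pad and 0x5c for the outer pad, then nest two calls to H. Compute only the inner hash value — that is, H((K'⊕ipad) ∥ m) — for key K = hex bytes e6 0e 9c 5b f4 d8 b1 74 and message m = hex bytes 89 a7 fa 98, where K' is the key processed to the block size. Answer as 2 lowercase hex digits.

4e

Key hex bytes e6 0e 9c 5b f4 d8 b1 74 is 8 bytes > B = 4, so hash it first: H(key) = dc, then zero-pad to 4 bytes: K' = dc 00 00 00.
K' ⊕ ipad = ea 36 36 36.
Inner input = ea 36 36 36 ∥ 89 a7 fa 98.
Inner hash: sum = 234+54+54+54+137+167+250+152 = 1102; mod 256 = 78 → 4e.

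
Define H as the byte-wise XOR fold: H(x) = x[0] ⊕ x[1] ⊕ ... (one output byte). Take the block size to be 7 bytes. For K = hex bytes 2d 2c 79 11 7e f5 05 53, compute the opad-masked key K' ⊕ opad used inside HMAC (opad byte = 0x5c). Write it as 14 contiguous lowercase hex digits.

e85c5c5c5c5c5c

Key hex bytes 2d 2c 79 11 7e f5 05 53 is 8 bytes > B = 7, so hash it first: H(key) = b4, then zero-pad to 7 bytes: K' = b4 00 00 00 00 00 00.
XOR each byte with 0x5c: b4⊕5c=e8, 00⊕5c=5c, 00⊕5c=5c, 00⊕5c=5c, 00⊕5c=5c, 00⊕5c=5c, 00⊕5c=5c.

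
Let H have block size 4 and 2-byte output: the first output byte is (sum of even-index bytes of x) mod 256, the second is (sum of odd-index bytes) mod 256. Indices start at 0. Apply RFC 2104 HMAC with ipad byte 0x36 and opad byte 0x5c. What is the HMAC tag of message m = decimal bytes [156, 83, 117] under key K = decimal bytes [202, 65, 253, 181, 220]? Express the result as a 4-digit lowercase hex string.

Key decimal bytes [202, 65, 253, 181, 220] = ca 41 fd b5 dc is 5 bytes > B = 4, so hash it first: H(key) = a3 f6, then zero-pad to 4 bytes: K' = a3 f6 00 00.
K' ⊕ ipad = 95 c0 36 36.  K' ⊕ opad = ff aa 5c 5c.
Inner input = (K'⊕ipad) ∥ m = 95 c0 36 36 ∥ 9c 53 75.
Inner hash: even-index sum = 476 mod 256 = 220; odd-index sum = 329 mod 256 = 73 → dc 49.
Outer input = (K'⊕opad) ∥ inner = ff aa 5c 5c ∥ dc 49.
Outer hash (tag): even-index sum = 567 mod 256 = 55; odd-index sum = 335 mod 256 = 79 → 37 4f.

374f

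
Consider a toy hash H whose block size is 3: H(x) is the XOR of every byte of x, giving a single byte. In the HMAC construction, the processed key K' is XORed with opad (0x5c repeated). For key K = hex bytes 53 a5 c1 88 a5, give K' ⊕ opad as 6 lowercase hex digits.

Key hex bytes 53 a5 c1 88 a5 is 5 bytes > B = 3, so hash it first: H(key) = 1a, then zero-pad to 3 bytes: K' = 1a 00 00.
XOR each byte with 0x5c: 1a⊕5c=46, 00⊕5c=5c, 00⊕5c=5c.

465c5c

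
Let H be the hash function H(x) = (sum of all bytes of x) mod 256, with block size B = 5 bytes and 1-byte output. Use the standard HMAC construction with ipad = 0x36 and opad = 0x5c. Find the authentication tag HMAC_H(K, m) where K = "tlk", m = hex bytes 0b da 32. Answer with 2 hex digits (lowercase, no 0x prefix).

c3

Key "tlk" = 74 6c 6b is 3 bytes ≤ B = 5; zero-pad to 5 bytes: K' = 74 6c 6b 00 00.
K' ⊕ ipad = 42 5a 5d 36 36.  K' ⊕ opad = 28 30 37 5c 5c.
Inner input = (K'⊕ipad) ∥ m = 42 5a 5d 36 36 ∥ 0b da 32.
Inner hash: sum = 66+90+93+54+54+11+218+50 = 636; mod 256 = 124 → 7c.
Outer input = (K'⊕opad) ∥ inner = 28 30 37 5c 5c ∥ 7c.
Outer hash (tag): sum = 40+48+55+92+92+124 = 451; mod 256 = 195 → c3.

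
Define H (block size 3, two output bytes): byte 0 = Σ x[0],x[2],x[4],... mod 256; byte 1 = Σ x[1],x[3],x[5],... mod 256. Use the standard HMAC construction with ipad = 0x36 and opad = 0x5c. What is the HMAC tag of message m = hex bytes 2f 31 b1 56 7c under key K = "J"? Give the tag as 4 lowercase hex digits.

0495

Key "J" = 4a is 1 byte ≤ B = 3; zero-pad to 3 bytes: K' = 4a 00 00.
K' ⊕ ipad = 7c 36 36.  K' ⊕ opad = 16 5c 5c.
Inner input = (K'⊕ipad) ∥ m = 7c 36 36 ∥ 2f 31 b1 56 7c.
Inner hash: even-index sum = 313 mod 256 = 57; odd-index sum = 402 mod 256 = 146 → 39 92.
Outer input = (K'⊕opad) ∥ inner = 16 5c 5c ∥ 39 92.
Outer hash (tag): even-index sum = 260 mod 256 = 4; odd-index sum = 149 mod 256 = 149 → 04 95.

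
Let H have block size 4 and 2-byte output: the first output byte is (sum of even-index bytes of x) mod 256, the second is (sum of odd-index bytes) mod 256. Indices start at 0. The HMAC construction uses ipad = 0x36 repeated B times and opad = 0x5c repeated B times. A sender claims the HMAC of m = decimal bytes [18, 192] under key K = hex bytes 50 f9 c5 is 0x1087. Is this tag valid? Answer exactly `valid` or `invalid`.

Key hex bytes 50 f9 c5 is 3 bytes ≤ B = 4; zero-pad to 4 bytes: K' = 50 f9 c5 00.
K' ⊕ ipad = 66 cf f3 36; K' ⊕ opad = 0c a5 99 5c.
Inner hash: even-index sum = 363 mod 256 = 107; odd-index sum = 453 mod 256 = 197 → 6b c5.
Outer hash (recomputed tag): even-index sum = 272 mod 256 = 16; odd-index sum = 454 mod 256 = 198 → 10 c6.
Recomputed tag = 10c6; claimed = 1087 → mismatch.

invalid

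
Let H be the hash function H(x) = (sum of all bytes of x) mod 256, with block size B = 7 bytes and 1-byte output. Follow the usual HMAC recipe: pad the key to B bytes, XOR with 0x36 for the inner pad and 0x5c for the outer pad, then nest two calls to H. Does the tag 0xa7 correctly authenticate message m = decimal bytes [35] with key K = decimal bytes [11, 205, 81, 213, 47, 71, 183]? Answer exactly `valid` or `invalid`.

Key decimal bytes [11, 205, 81, 213, 47, 71, 183] = 0b cd 51 d5 2f 47 b7 is exactly B = 7 bytes: K' = 0b cd 51 d5 2f 47 b7.
K' ⊕ ipad = 3d fb 67 e3 19 71 81; K' ⊕ opad = 57 91 0d 89 73 1b eb.
Inner hash: sum = 61+251+103+227+25+113+129+35 = 944; mod 256 = 176 → b0.
Outer hash (recomputed tag): sum = 87+145+13+137+115+27+235+176 = 935; mod 256 = 167 → a7.
Recomputed tag = a7; claimed = a7 → match.

valid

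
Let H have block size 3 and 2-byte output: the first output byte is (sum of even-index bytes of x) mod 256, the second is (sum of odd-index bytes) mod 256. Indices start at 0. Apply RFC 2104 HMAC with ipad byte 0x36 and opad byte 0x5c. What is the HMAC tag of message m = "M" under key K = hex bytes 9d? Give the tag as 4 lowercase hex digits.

Key hex bytes 9d is 1 byte ≤ B = 3; zero-pad to 3 bytes: K' = 9d 00 00.
K' ⊕ ipad = ab 36 36.  K' ⊕ opad = c1 5c 5c.
Inner input = (K'⊕ipad) ∥ m = ab 36 36 ∥ 4d.
Inner hash: even-index sum = 225 mod 256 = 225; odd-index sum = 131 mod 256 = 131 → e1 83.
Outer input = (K'⊕opad) ∥ inner = c1 5c 5c ∥ e1 83.
Outer hash (tag): even-index sum = 416 mod 256 = 160; odd-index sum = 317 mod 256 = 61 → a0 3d.

a03d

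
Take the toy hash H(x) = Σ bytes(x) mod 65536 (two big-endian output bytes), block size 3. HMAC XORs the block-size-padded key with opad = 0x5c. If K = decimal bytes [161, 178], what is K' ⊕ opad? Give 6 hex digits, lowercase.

Key decimal bytes [161, 178] = a1 b2 is 2 bytes ≤ B = 3; zero-pad to 3 bytes: K' = a1 b2 00.
XOR each byte with 0x5c: a1⊕5c=fd, b2⊕5c=ee, 00⊕5c=5c.

fdee5c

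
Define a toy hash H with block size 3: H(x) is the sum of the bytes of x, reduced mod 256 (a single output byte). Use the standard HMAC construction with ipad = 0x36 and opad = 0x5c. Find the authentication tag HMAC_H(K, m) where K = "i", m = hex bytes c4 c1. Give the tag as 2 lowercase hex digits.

3d

Key "i" = 69 is 1 byte ≤ B = 3; zero-pad to 3 bytes: K' = 69 00 00.
K' ⊕ ipad = 5f 36 36.  K' ⊕ opad = 35 5c 5c.
Inner input = (K'⊕ipad) ∥ m = 5f 36 36 ∥ c4 c1.
Inner hash: sum = 95+54+54+196+193 = 592; mod 256 = 80 → 50.
Outer input = (K'⊕opad) ∥ inner = 35 5c 5c ∥ 50.
Outer hash (tag): sum = 53+92+92+80 = 317; mod 256 = 61 → 3d.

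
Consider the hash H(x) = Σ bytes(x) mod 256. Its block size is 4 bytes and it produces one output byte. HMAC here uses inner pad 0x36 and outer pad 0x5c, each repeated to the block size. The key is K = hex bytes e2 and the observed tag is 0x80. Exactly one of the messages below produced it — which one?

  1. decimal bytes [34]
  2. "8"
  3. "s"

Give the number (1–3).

Key hex bytes e2 is 1 byte ≤ B = 4; zero-pad to 4 bytes: K' = e2 00 00 00.
K' ⊕ ipad = d4 36 36 36; K' ⊕ opad = be 5c 5c 5c.
m1: inner = H(d4 36 36 36 22) = 98; tag = H(be 5c 5c 5c 98) = 6a
m2: inner = H(d4 36 36 36 38) = ae; tag = H(be 5c 5c 5c ae) = 80 ← matches
m3: inner = H(d4 36 36 36 73) = e9; tag = H(be 5c 5c 5c e9) = bb

2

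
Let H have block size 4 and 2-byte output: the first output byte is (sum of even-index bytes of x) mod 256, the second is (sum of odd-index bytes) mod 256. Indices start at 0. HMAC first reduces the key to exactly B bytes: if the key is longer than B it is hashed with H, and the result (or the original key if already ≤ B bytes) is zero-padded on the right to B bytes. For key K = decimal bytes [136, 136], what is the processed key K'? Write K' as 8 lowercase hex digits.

88880000

Key decimal bytes [136, 136] = 88 88 is 2 bytes ≤ B = 4; zero-pad to 4 bytes: K' = 88 88 00 00.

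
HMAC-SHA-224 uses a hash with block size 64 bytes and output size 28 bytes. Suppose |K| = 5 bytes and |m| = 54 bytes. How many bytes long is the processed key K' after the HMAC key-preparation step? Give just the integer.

64

Key is 5 ≤ 64 bytes, zero-padded: |K'| = 64.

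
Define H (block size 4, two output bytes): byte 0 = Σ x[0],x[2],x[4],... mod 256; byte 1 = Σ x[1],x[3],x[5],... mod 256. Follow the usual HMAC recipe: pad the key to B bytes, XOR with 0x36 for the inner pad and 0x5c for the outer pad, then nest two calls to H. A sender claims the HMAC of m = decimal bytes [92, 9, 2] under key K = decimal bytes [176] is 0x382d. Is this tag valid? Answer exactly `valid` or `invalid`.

invalid

Key decimal bytes [176] = b0 is 1 byte ≤ B = 4; zero-pad to 4 bytes: K' = b0 00 00 00.
K' ⊕ ipad = 86 36 36 36; K' ⊕ opad = ec 5c 5c 5c.
Inner hash: even-index sum = 282 mod 256 = 26; odd-index sum = 117 mod 256 = 117 → 1a 75.
Outer hash (recomputed tag): even-index sum = 354 mod 256 = 98; odd-index sum = 301 mod 256 = 45 → 62 2d.
Recomputed tag = 622d; claimed = 382d → mismatch.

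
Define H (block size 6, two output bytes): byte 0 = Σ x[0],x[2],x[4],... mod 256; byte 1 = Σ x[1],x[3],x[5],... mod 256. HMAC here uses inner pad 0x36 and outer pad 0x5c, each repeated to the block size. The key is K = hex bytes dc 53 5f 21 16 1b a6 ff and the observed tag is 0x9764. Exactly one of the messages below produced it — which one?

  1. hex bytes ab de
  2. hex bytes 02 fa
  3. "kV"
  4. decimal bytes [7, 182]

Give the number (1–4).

Key hex bytes dc 53 5f 21 16 1b a6 ff is 8 bytes > B = 6, so hash it first: H(key) = f7 8e, then zero-pad to 6 bytes: K' = f7 8e 00 00 00 00.
K' ⊕ ipad = c1 b8 36 36 36 36; K' ⊕ opad = ab d2 5c 5c 5c 5c.
m1: inner = H(c1 b8 36 36 36 36 ab de) = d8 02; tag = H(ab d2 5c 5c 5c 5c d8 02) = 3b8c
m2: inner = H(c1 b8 36 36 36 36 02 fa) = 2f 1e; tag = H(ab d2 5c 5c 5c 5c 2f 1e) = 92a8
m3: inner = H(c1 b8 36 36 36 36 6b 56) = 98 7a; tag = H(ab d2 5c 5c 5c 5c 98 7a) = fb04
m4: inner = H(c1 b8 36 36 36 36 07 b6) = 34 da; tag = H(ab d2 5c 5c 5c 5c 34 da) = 9764 ← matches

4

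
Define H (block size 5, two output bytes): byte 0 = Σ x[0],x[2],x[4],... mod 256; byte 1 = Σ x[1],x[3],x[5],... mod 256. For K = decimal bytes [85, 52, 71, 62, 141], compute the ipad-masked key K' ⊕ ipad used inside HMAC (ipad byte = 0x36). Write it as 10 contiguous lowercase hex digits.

63027108bb

Key decimal bytes [85, 52, 71, 62, 141] = 55 34 47 3e 8d is exactly B = 5 bytes: K' = 55 34 47 3e 8d.
XOR each byte with 0x36: 55⊕36=63, 34⊕36=02, 47⊕36=71, 3e⊕36=08, 8d⊕36=bb.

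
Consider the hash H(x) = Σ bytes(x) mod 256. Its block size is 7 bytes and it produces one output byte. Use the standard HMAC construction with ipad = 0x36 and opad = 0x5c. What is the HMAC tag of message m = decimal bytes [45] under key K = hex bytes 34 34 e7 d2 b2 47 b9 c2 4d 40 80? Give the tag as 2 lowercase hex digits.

Key hex bytes 34 34 e7 d2 b2 47 b9 c2 4d 40 80 is 11 bytes > B = 7, so hash it first: H(key) = a2, then zero-pad to 7 bytes: K' = a2 00 00 00 00 00 00.
K' ⊕ ipad = 94 36 36 36 36 36 36.  K' ⊕ opad = fe 5c 5c 5c 5c 5c 5c.
Inner input = (K'⊕ipad) ∥ m = 94 36 36 36 36 36 36 ∥ 2d.
Inner hash: sum = 148+54+54+54+54+54+54+45 = 517; mod 256 = 5 → 05.
Outer input = (K'⊕opad) ∥ inner = fe 5c 5c 5c 5c 5c 5c ∥ 05.
Outer hash (tag): sum = 254+92+92+92+92+92+92+5 = 811; mod 256 = 43 → 2b.

2b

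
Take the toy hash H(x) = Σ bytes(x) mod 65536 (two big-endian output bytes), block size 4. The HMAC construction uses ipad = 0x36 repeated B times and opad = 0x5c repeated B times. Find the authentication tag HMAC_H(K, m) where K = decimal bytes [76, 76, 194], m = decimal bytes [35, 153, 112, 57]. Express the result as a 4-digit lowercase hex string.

Key decimal bytes [76, 76, 194] = 4c 4c c2 is 3 bytes ≤ B = 4; zero-pad to 4 bytes: K' = 4c 4c c2 00.
K' ⊕ ipad = 7a 7a f4 36.  K' ⊕ opad = 10 10 9e 5c.
Inner input = (K'⊕ipad) ∥ m = 7a 7a f4 36 ∥ 23 99 70 39.
Inner hash: sum = 122+122+244+54+35+153+112+57 = 899 → 03 83.
Outer input = (K'⊕opad) ∥ inner = 10 10 9e 5c ∥ 03 83.
Outer hash (tag): sum = 16+16+158+92+3+131 = 416 → 01 a0.

01a0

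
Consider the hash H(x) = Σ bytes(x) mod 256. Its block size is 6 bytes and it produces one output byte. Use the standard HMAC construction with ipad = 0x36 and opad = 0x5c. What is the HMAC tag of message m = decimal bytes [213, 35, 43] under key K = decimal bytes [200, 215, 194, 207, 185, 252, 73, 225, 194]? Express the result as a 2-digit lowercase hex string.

Key decimal bytes [200, 215, 194, 207, 185, 252, 73, 225, 194] = c8 d7 c2 cf b9 fc 49 e1 c2 is 9 bytes > B = 6, so hash it first: H(key) = d1, then zero-pad to 6 bytes: K' = d1 00 00 00 00 00.
K' ⊕ ipad = e7 36 36 36 36 36.  K' ⊕ opad = 8d 5c 5c 5c 5c 5c.
Inner input = (K'⊕ipad) ∥ m = e7 36 36 36 36 36 ∥ d5 23 2b.
Inner hash: sum = 231+54+54+54+54+54+213+35+43 = 792; mod 256 = 24 → 18.
Outer input = (K'⊕opad) ∥ inner = 8d 5c 5c 5c 5c 5c ∥ 18.
Outer hash (tag): sum = 141+92+92+92+92+92+24 = 625; mod 256 = 113 → 71.

71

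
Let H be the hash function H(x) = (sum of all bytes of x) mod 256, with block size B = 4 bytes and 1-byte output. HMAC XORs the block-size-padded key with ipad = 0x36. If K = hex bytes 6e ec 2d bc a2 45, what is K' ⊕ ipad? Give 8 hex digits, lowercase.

1c363636

Key hex bytes 6e ec 2d bc a2 45 is 6 bytes > B = 4, so hash it first: H(key) = 2a, then zero-pad to 4 bytes: K' = 2a 00 00 00.
XOR each byte with 0x36: 2a⊕36=1c, 00⊕36=36, 00⊕36=36, 00⊕36=36.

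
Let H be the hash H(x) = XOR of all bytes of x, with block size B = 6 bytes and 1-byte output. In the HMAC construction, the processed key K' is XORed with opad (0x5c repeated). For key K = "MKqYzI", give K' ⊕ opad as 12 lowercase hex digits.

11172d052615

Key "MKqYzI" = 4d 4b 71 59 7a 49 is exactly B = 6 bytes: K' = 4d 4b 71 59 7a 49.
XOR each byte with 0x5c: 4d⊕5c=11, 4b⊕5c=17, 71⊕5c=2d, 59⊕5c=05, 7a⊕5c=26, 49⊕5c=15.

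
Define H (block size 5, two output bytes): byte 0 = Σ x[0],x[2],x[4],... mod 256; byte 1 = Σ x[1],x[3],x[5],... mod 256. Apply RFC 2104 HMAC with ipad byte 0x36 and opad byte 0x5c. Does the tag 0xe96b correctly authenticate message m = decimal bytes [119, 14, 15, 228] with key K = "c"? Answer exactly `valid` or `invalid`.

valid

Key "c" = 63 is 1 byte ≤ B = 5; zero-pad to 5 bytes: K' = 63 00 00 00 00.
K' ⊕ ipad = 55 36 36 36 36; K' ⊕ opad = 3f 5c 5c 5c 5c.
Inner hash: even-index sum = 435 mod 256 = 179; odd-index sum = 242 mod 256 = 242 → b3 f2.
Outer hash (recomputed tag): even-index sum = 489 mod 256 = 233; odd-index sum = 363 mod 256 = 107 → e9 6b.
Recomputed tag = e96b; claimed = e96b → match.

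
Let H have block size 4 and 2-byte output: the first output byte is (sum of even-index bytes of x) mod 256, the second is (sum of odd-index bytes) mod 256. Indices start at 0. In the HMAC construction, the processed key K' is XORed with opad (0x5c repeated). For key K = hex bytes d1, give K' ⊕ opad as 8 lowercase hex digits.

Key hex bytes d1 is 1 byte ≤ B = 4; zero-pad to 4 bytes: K' = d1 00 00 00.
XOR each byte with 0x5c: d1⊕5c=8d, 00⊕5c=5c, 00⊕5c=5c, 00⊕5c=5c.

8d5c5c5c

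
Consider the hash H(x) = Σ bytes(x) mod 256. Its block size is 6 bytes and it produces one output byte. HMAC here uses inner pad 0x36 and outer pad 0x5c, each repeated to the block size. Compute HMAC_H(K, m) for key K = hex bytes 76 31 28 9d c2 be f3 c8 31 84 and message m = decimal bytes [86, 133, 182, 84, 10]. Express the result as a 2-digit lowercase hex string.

Key hex bytes 76 31 28 9d c2 be f3 c8 31 84 is 10 bytes > B = 6, so hash it first: H(key) = 5c, then zero-pad to 6 bytes: K' = 5c 00 00 00 00 00.
K' ⊕ ipad = 6a 36 36 36 36 36.  K' ⊕ opad = 00 5c 5c 5c 5c 5c.
Inner input = (K'⊕ipad) ∥ m = 6a 36 36 36 36 36 ∥ 56 85 b6 54 0a.
Inner hash: sum = 106+54+54+54+54+54+86+133+182+84+10 = 871; mod 256 = 103 → 67.
Outer input = (K'⊕opad) ∥ inner = 00 5c 5c 5c 5c 5c ∥ 67.
Outer hash (tag): sum = 0+92+92+92+92+92+103 = 563; mod 256 = 51 → 33.

33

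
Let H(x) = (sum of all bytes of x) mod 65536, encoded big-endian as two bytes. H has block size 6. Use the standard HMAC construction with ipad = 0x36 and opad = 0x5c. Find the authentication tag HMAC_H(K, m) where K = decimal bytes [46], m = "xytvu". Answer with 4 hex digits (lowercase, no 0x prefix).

02b7

Key decimal bytes [46] = 2e is 1 byte ≤ B = 6; zero-pad to 6 bytes: K' = 2e 00 00 00 00 00.
K' ⊕ ipad = 18 36 36 36 36 36.  K' ⊕ opad = 72 5c 5c 5c 5c 5c.
Inner input = (K'⊕ipad) ∥ m = 18 36 36 36 36 36 ∥ 78 79 74 76 75.
Inner hash: sum = 24+54+54+54+54+54+120+121+116+118+117 = 886 → 03 76.
Outer input = (K'⊕opad) ∥ inner = 72 5c 5c 5c 5c 5c ∥ 03 76.
Outer hash (tag): sum = 114+92+92+92+92+92+3+118 = 695 → 02 b7.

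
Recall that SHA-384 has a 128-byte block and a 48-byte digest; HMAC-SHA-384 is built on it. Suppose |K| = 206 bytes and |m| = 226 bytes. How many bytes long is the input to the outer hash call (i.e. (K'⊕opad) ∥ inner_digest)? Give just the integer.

Key is 206 > 128 bytes, so it is hashed to 48 bytes then zero-padded to 128: |K'| = 128.
Outer input = (K'⊕opad) ∥ H(inner) → 128 + 48 = 176 bytes.

176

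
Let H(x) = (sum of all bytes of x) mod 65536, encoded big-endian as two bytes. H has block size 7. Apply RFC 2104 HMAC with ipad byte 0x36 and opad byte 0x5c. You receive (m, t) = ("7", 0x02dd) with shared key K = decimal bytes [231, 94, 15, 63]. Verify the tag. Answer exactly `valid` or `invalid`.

Key decimal bytes [231, 94, 15, 63] = e7 5e 0f 3f is 4 bytes ≤ B = 7; zero-pad to 7 bytes: K' = e7 5e 0f 3f 00 00 00.
K' ⊕ ipad = d1 68 39 09 36 36 36; K' ⊕ opad = bb 02 53 63 5c 5c 5c.
Inner hash: sum = 209+104+57+9+54+54+54+55 = 596 → 02 54.
Outer hash (recomputed tag): sum = 187+2+83+99+92+92+92+2+84 = 733 → 02 dd.
Recomputed tag = 02dd; claimed = 02dd → match.

valid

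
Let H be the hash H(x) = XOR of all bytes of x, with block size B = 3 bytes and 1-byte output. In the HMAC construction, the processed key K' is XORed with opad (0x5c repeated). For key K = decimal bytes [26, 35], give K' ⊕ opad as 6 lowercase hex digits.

467f5c

Key decimal bytes [26, 35] = 1a 23 is 2 bytes ≤ B = 3; zero-pad to 3 bytes: K' = 1a 23 00.
XOR each byte with 0x5c: 1a⊕5c=46, 23⊕5c=7f, 00⊕5c=5c.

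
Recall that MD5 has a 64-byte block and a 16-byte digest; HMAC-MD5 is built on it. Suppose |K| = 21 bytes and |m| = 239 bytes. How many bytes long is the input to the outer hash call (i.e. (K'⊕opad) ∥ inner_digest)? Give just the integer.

Key is 21 ≤ 64 bytes, zero-padded: |K'| = 64.
Outer input = (K'⊕opad) ∥ H(inner) → 64 + 16 = 80 bytes.

80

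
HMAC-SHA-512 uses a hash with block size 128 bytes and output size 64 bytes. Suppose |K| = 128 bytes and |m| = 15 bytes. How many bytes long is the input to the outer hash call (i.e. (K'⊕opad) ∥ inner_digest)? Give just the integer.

192

Key is 128 ≤ 128 bytes, zero-padded: |K'| = 128.
Outer input = (K'⊕opad) ∥ H(inner) → 128 + 64 = 192 bytes.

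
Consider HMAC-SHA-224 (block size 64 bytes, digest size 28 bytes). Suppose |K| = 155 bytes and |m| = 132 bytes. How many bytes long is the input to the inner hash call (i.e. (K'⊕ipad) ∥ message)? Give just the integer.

196

Key is 155 > 64 bytes, so it is hashed to 28 bytes then zero-padded to 64: |K'| = 64.
Inner input = (K'⊕ipad) ∥ m → 64 + 132 = 196 bytes.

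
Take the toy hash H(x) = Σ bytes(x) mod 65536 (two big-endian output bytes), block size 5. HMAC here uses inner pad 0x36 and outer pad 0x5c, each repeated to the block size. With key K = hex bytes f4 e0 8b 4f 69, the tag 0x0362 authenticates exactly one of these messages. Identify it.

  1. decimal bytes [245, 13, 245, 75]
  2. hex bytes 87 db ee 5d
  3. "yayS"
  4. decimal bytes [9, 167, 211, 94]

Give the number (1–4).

Key hex bytes f4 e0 8b 4f 69 is exactly B = 5 bytes: K' = f4 e0 8b 4f 69.
K' ⊕ ipad = c2 d6 bd 79 5f; K' ⊕ opad = a8 bc d7 13 35.
m1: inner = H(c2 d6 bd 79 5f f5 0d f5 4b) = 05 6f; tag = H(a8 bc d7 13 35 05 6f) = 02f7
m2: inner = H(c2 d6 bd 79 5f 87 db ee 5d) = 05 da; tag = H(a8 bc d7 13 35 05 da) = 0362 ← matches
m3: inner = H(c2 d6 bd 79 5f 79 61 79 53) = 04 d3; tag = H(a8 bc d7 13 35 04 d3) = 035a
m4: inner = H(c2 d6 bd 79 5f 09 a7 d3 5e) = 05 0e; tag = H(a8 bc d7 13 35 05 0e) = 0296

2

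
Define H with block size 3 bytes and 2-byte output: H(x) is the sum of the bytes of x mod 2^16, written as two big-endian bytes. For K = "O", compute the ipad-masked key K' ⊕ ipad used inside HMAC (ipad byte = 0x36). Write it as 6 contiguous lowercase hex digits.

Key "O" = 4f is 1 byte ≤ B = 3; zero-pad to 3 bytes: K' = 4f 00 00.
XOR each byte with 0x36: 4f⊕36=79, 00⊕36=36, 00⊕36=36.

793636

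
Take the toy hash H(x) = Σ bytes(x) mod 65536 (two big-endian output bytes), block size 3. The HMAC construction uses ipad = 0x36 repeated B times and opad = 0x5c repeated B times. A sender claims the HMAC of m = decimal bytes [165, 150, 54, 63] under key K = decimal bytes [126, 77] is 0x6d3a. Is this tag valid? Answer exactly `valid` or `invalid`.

Key decimal bytes [126, 77] = 7e 4d is 2 bytes ≤ B = 3; zero-pad to 3 bytes: K' = 7e 4d 00.
K' ⊕ ipad = 48 7b 36; K' ⊕ opad = 22 11 5c.
Inner hash: sum = 72+123+54+165+150+54+63 = 681 → 02 a9.
Outer hash (recomputed tag): sum = 34+17+92+2+169 = 314 → 01 3a.
Recomputed tag = 013a; claimed = 6d3a → mismatch.

invalid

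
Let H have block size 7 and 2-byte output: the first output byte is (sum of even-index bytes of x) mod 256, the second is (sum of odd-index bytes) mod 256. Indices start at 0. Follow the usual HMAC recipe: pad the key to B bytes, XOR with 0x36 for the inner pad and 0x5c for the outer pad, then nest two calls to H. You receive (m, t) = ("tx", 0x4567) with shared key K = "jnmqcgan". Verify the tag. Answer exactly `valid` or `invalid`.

invalid

Key "jnmqcgan" = 6a 6e 6d 71 63 67 61 6e is 8 bytes > B = 7, so hash it first: H(key) = 9b b4, then zero-pad to 7 bytes: K' = 9b b4 00 00 00 00 00.
K' ⊕ ipad = ad 82 36 36 36 36 36; K' ⊕ opad = c7 e8 5c 5c 5c 5c 5c.
Inner hash: even-index sum = 455 mod 256 = 199; odd-index sum = 354 mod 256 = 98 → c7 62.
Outer hash (recomputed tag): even-index sum = 573 mod 256 = 61; odd-index sum = 615 mod 256 = 103 → 3d 67.
Recomputed tag = 3d67; claimed = 4567 → mismatch.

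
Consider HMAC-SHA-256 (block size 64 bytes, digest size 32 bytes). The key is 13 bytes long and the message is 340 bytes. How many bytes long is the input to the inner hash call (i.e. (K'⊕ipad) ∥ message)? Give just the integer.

Key is 13 ≤ 64 bytes, zero-padded: |K'| = 64.
Inner input = (K'⊕ipad) ∥ m → 64 + 340 = 404 bytes.

404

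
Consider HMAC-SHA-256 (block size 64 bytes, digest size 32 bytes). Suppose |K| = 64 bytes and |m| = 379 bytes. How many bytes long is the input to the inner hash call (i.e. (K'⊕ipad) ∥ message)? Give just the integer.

443

Key is 64 ≤ 64 bytes, zero-padded: |K'| = 64.
Inner input = (K'⊕ipad) ∥ m → 64 + 379 = 443 bytes.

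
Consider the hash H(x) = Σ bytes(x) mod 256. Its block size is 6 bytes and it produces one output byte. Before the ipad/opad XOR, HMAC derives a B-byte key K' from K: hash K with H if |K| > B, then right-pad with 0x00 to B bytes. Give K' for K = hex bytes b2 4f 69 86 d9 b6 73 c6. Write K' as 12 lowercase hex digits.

|K| = 8 > B = 6, so first hash the key.
H(K): sum = 178+79+105+134+217+182+115+198 = 1208; mod 256 = 184 → b8.
Zero-pad H(K) = b8 to 6 bytes: K' = b8 00 00 00 00 00.

b80000000000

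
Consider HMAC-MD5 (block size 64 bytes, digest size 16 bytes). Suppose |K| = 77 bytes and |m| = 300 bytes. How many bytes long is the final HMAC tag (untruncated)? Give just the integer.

16

The tag is one MD5 digest: 16 bytes.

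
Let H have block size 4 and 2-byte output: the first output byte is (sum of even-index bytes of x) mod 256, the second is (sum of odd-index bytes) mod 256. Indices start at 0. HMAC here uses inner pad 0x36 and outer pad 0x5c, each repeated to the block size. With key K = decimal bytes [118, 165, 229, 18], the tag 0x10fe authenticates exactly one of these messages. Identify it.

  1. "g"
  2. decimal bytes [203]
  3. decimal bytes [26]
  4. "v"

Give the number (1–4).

Key decimal bytes [118, 165, 229, 18] = 76 a5 e5 12 is exactly B = 4 bytes: K' = 76 a5 e5 12.
K' ⊕ ipad = 40 93 d3 24; K' ⊕ opad = 2a f9 b9 4e.
m1: inner = H(40 93 d3 24 67) = 7a b7; tag = H(2a f9 b9 4e 7a b7) = 5dfe
m2: inner = H(40 93 d3 24 cb) = de b7; tag = H(2a f9 b9 4e de b7) = c1fe
m3: inner = H(40 93 d3 24 1a) = 2d b7; tag = H(2a f9 b9 4e 2d b7) = 10fe ← matches
m4: inner = H(40 93 d3 24 76) = 89 b7; tag = H(2a f9 b9 4e 89 b7) = 6cfe

3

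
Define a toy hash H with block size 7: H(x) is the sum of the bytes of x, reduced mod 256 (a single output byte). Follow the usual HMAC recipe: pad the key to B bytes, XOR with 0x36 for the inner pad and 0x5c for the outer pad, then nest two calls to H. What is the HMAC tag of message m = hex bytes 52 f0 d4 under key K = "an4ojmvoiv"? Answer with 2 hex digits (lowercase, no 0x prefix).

0e

Key "an4ojmvoiv" = 61 6e 34 6f 6a 6d 76 6f 69 76 is 10 bytes > B = 7, so hash it first: H(key) = 0d, then zero-pad to 7 bytes: K' = 0d 00 00 00 00 00 00.
K' ⊕ ipad = 3b 36 36 36 36 36 36.  K' ⊕ opad = 51 5c 5c 5c 5c 5c 5c.
Inner input = (K'⊕ipad) ∥ m = 3b 36 36 36 36 36 36 ∥ 52 f0 d4.
Inner hash: sum = 59+54+54+54+54+54+54+82+240+212 = 917; mod 256 = 149 → 95.
Outer input = (K'⊕opad) ∥ inner = 51 5c 5c 5c 5c 5c 5c ∥ 95.
Outer hash (tag): sum = 81+92+92+92+92+92+92+149 = 782; mod 256 = 14 → 0e.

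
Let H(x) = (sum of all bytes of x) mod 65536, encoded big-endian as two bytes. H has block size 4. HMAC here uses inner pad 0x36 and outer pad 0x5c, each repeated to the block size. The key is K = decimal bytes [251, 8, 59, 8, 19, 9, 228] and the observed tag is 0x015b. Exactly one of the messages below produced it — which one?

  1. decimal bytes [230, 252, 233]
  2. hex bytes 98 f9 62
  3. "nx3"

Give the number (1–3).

3

Key decimal bytes [251, 8, 59, 8, 19, 9, 228] = fb 08 3b 08 13 09 e4 is 7 bytes > B = 4, so hash it first: H(key) = 02 46, then zero-pad to 4 bytes: K' = 02 46 00 00.
K' ⊕ ipad = 34 70 36 36; K' ⊕ opad = 5e 1a 5c 5c.
m1: inner = H(34 70 36 36 e6 fc e9) = 03 db; tag = H(5e 1a 5c 5c 03 db) = 020e
m2: inner = H(34 70 36 36 98 f9 62) = 03 03; tag = H(5e 1a 5c 5c 03 03) = 0136
m3: inner = H(34 70 36 36 6e 78 33) = 02 29; tag = H(5e 1a 5c 5c 02 29) = 015b ← matches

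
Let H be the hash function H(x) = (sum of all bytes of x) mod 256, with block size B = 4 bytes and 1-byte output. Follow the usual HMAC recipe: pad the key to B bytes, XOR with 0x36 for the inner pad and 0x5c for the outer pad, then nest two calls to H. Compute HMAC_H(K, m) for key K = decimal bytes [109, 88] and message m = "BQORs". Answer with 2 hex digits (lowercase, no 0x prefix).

Key decimal bytes [109, 88] = 6d 58 is 2 bytes ≤ B = 4; zero-pad to 4 bytes: K' = 6d 58 00 00.
K' ⊕ ipad = 5b 6e 36 36.  K' ⊕ opad = 31 04 5c 5c.
Inner input = (K'⊕ipad) ∥ m = 5b 6e 36 36 ∥ 42 51 4f 52 73.
Inner hash: sum = 91+110+54+54+66+81+79+82+115 = 732; mod 256 = 220 → dc.
Outer input = (K'⊕opad) ∥ inner = 31 04 5c 5c ∥ dc.
Outer hash (tag): sum = 49+4+92+92+220 = 457; mod 256 = 201 → c9.

c9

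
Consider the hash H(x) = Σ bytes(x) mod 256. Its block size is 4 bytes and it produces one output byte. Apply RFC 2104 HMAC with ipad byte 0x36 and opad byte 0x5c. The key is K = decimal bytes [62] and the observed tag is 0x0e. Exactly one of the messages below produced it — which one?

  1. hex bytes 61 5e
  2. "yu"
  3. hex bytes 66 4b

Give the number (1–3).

Key decimal bytes [62] = 3e is 1 byte ≤ B = 4; zero-pad to 4 bytes: K' = 3e 00 00 00.
K' ⊕ ipad = 08 36 36 36; K' ⊕ opad = 62 5c 5c 5c.
m1: inner = H(08 36 36 36 61 5e) = 69; tag = H(62 5c 5c 5c 69) = df
m2: inner = H(08 36 36 36 79 75) = 98; tag = H(62 5c 5c 5c 98) = 0e ← matches
m3: inner = H(08 36 36 36 66 4b) = 5b; tag = H(62 5c 5c 5c 5b) = d1

2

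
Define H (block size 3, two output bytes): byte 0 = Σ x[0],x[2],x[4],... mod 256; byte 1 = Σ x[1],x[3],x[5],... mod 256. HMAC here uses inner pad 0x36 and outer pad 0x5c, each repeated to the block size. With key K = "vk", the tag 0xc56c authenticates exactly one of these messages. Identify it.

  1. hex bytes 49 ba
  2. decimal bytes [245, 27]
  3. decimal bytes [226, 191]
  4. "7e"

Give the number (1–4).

Key "vk" = 76 6b is 2 bytes ≤ B = 3; zero-pad to 3 bytes: K' = 76 6b 00.
K' ⊕ ipad = 40 5d 36; K' ⊕ opad = 2a 37 5c.
m1: inner = H(40 5d 36 49 ba) = 30 a6; tag = H(2a 37 5c 30 a6) = 2c67
m2: inner = H(40 5d 36 f5 1b) = 91 52; tag = H(2a 37 5c 91 52) = d8c8
m3: inner = H(40 5d 36 e2 bf) = 35 3f; tag = H(2a 37 5c 35 3f) = c56c ← matches
m4: inner = H(40 5d 36 37 65) = db 94; tag = H(2a 37 5c db 94) = 1a12

3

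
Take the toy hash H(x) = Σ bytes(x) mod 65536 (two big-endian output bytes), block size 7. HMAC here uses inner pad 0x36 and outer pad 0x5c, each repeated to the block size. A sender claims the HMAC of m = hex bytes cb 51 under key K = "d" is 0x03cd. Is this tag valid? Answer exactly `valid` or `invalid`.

invalid

Key "d" = 64 is 1 byte ≤ B = 7; zero-pad to 7 bytes: K' = 64 00 00 00 00 00 00.
K' ⊕ ipad = 52 36 36 36 36 36 36; K' ⊕ opad = 38 5c 5c 5c 5c 5c 5c.
Inner hash: sum = 82+54+54+54+54+54+54+203+81 = 690 → 02 b2.
Outer hash (recomputed tag): sum = 56+92+92+92+92+92+92+2+178 = 788 → 03 14.
Recomputed tag = 0314; claimed = 03cd → mismatch.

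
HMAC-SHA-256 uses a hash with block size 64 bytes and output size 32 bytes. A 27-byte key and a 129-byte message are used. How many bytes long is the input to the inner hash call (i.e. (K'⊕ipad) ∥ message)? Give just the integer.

Key is 27 ≤ 64 bytes, zero-padded: |K'| = 64.
Inner input = (K'⊕ipad) ∥ m → 64 + 129 = 193 bytes.

193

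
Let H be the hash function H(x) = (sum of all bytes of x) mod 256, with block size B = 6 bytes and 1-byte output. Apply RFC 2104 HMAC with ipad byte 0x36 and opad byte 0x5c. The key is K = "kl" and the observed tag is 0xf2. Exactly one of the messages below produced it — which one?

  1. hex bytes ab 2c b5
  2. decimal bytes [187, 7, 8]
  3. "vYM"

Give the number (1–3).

Key "kl" = 6b 6c is 2 bytes ≤ B = 6; zero-pad to 6 bytes: K' = 6b 6c 00 00 00 00.
K' ⊕ ipad = 5d 5a 36 36 36 36; K' ⊕ opad = 37 30 5c 5c 5c 5c.
m1: inner = H(5d 5a 36 36 36 36 ab 2c b5) = 1b; tag = H(37 30 5c 5c 5c 5c 1b) = f2 ← matches
m2: inner = H(5d 5a 36 36 36 36 bb 07 08) = 59; tag = H(37 30 5c 5c 5c 5c 59) = 30
m3: inner = H(5d 5a 36 36 36 36 76 59 4d) = ab; tag = H(37 30 5c 5c 5c 5c ab) = 82

1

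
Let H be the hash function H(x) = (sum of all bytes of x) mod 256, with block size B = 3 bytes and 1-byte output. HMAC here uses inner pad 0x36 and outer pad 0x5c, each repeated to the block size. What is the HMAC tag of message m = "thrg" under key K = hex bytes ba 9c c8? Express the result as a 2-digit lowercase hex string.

Key hex bytes ba 9c c8 is exactly B = 3 bytes: K' = ba 9c c8.
K' ⊕ ipad = 8c aa fe.  K' ⊕ opad = e6 c0 94.
Inner input = (K'⊕ipad) ∥ m = 8c aa fe ∥ 74 68 72 67.
Inner hash: sum = 140+170+254+116+104+114+103 = 1001; mod 256 = 233 → e9.
Outer input = (K'⊕opad) ∥ inner = e6 c0 94 ∥ e9.
Outer hash (tag): sum = 230+192+148+233 = 803; mod 256 = 35 → 23.

23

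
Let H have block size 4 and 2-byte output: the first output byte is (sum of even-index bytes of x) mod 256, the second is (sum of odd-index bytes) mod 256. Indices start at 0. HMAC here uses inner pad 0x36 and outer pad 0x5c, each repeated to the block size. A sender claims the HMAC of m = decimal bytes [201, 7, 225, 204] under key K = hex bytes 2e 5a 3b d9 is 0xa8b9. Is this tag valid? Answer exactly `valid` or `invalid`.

Key hex bytes 2e 5a 3b d9 is exactly B = 4 bytes: K' = 2e 5a 3b d9.
K' ⊕ ipad = 18 6c 0d ef; K' ⊕ opad = 72 06 67 85.
Inner hash: even-index sum = 463 mod 256 = 207; odd-index sum = 558 mod 256 = 46 → cf 2e.
Outer hash (recomputed tag): even-index sum = 424 mod 256 = 168; odd-index sum = 185 mod 256 = 185 → a8 b9.
Recomputed tag = a8b9; claimed = a8b9 → match.

valid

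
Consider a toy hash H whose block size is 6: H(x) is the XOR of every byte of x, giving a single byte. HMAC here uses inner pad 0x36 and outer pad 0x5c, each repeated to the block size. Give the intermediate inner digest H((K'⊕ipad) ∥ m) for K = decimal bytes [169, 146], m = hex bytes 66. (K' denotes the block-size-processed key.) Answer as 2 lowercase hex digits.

Key decimal bytes [169, 146] = a9 92 is 2 bytes ≤ B = 6; zero-pad to 6 bytes: K' = a9 92 00 00 00 00.
K' ⊕ ipad = 9f a4 36 36 36 36.
Inner input = 9f a4 36 36 36 36 ∥ 66.
Inner hash: XOR 9f⊕a4⊕36⊕36⊕36⊕36⊕66 = 5d.

5d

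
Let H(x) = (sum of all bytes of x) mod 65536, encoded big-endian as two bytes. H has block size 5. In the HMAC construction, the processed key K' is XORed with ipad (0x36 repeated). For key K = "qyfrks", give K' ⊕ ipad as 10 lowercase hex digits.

Key "qyfrks" = 71 79 66 72 6b 73 is 6 bytes > B = 5, so hash it first: H(key) = 02 a0, then zero-pad to 5 bytes: K' = 02 a0 00 00 00.
XOR each byte with 0x36: 02⊕36=34, a0⊕36=96, 00⊕36=36, 00⊕36=36, 00⊕36=36.

3496363636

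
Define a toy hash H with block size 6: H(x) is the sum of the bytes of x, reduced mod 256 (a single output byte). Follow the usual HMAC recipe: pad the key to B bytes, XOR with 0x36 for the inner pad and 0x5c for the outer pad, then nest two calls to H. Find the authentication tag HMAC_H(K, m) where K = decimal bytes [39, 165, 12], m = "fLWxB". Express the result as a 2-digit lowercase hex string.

Key decimal bytes [39, 165, 12] = 27 a5 0c is 3 bytes ≤ B = 6; zero-pad to 6 bytes: K' = 27 a5 0c 00 00 00.
K' ⊕ ipad = 11 93 3a 36 36 36.  K' ⊕ opad = 7b f9 50 5c 5c 5c.
Inner input = (K'⊕ipad) ∥ m = 11 93 3a 36 36 36 ∥ 66 4c 57 78 42.
Inner hash: sum = 17+147+58+54+54+54+102+76+87+120+66 = 835; mod 256 = 67 → 43.
Outer input = (K'⊕opad) ∥ inner = 7b f9 50 5c 5c 5c ∥ 43.
Outer hash (tag): sum = 123+249+80+92+92+92+67 = 795; mod 256 = 27 → 1b.

1b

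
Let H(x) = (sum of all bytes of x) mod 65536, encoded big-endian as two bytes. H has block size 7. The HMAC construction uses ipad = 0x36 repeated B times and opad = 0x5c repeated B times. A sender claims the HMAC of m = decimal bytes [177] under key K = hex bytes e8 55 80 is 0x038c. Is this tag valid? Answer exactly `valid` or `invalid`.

valid

Key hex bytes e8 55 80 is 3 bytes ≤ B = 7; zero-pad to 7 bytes: K' = e8 55 80 00 00 00 00.
K' ⊕ ipad = de 63 b6 36 36 36 36; K' ⊕ opad = b4 09 dc 5c 5c 5c 5c.
Inner hash: sum = 222+99+182+54+54+54+54+177 = 896 → 03 80.
Outer hash (recomputed tag): sum = 180+9+220+92+92+92+92+3+128 = 908 → 03 8c.
Recomputed tag = 038c; claimed = 038c → match.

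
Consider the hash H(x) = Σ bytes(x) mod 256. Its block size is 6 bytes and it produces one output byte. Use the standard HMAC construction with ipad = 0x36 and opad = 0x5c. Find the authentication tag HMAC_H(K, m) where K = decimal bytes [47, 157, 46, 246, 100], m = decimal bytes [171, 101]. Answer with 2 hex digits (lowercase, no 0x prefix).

Key decimal bytes [47, 157, 46, 246, 100] = 2f 9d 2e f6 64 is 5 bytes ≤ B = 6; zero-pad to 6 bytes: K' = 2f 9d 2e f6 64 00.
K' ⊕ ipad = 19 ab 18 c0 52 36.  K' ⊕ opad = 73 c1 72 aa 38 5c.
Inner input = (K'⊕ipad) ∥ m = 19 ab 18 c0 52 36 ∥ ab 65.
Inner hash: sum = 25+171+24+192+82+54+171+101 = 820; mod 256 = 52 → 34.
Outer input = (K'⊕opad) ∥ inner = 73 c1 72 aa 38 5c ∥ 34.
Outer hash (tag): sum = 115+193+114+170+56+92+52 = 792; mod 256 = 24 → 18.

18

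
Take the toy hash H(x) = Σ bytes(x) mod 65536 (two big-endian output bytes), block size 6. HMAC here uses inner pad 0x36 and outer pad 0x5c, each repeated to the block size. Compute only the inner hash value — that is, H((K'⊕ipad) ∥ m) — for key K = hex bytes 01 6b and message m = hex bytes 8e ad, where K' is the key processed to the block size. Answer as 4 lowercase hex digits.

02a7

Key hex bytes 01 6b is 2 bytes ≤ B = 6; zero-pad to 6 bytes: K' = 01 6b 00 00 00 00.
K' ⊕ ipad = 37 5d 36 36 36 36.
Inner input = 37 5d 36 36 36 36 ∥ 8e ad.
Inner hash: sum = 55+93+54+54+54+54+142+173 = 679 → 02 a7.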